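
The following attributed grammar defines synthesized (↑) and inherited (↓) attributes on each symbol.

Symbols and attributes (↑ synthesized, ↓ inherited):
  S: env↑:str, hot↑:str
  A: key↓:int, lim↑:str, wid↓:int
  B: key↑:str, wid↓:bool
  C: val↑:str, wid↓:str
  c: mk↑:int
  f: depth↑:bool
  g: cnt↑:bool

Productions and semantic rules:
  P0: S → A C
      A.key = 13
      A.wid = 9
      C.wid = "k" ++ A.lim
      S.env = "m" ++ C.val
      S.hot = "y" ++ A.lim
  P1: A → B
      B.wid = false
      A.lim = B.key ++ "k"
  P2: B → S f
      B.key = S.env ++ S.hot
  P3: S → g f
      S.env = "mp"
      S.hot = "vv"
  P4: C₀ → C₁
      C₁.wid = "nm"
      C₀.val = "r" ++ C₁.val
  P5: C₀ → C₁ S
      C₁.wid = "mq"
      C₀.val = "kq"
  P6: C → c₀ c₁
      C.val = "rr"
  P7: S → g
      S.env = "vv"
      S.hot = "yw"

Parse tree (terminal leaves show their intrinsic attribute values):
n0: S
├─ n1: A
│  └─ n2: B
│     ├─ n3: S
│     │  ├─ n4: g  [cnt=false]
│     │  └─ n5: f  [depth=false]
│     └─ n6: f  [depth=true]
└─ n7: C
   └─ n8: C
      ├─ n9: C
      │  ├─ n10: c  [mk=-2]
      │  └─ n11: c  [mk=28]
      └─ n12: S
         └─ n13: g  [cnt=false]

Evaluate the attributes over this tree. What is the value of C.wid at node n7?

"kmpvvk"

1. n1.key = 13  [13]
2. n1.wid = 9  [9]
3. n2.wid = false  [false]
4. n4.cnt = false  [terminal]
5. n5.depth = false  [terminal]
6. n3.env = "mp"  ["mp"]
7. n3.hot = "vv"  ["vv"]
8. n6.depth = true  [terminal]
9. n2.key = "mpvv"  [S.env ++ S.hot]
10. n1.lim = "mpvvk"  [B.key ++ "k"]
11. n7.wid = "kmpvvk"  ["k" ++ A.lim]
12. n8.wid = "nm"  ["nm"]
13. n9.wid = "mq"  ["mq"]
14. n10.mk = -2  [terminal]
15. n11.mk = 28  [terminal]
16. n9.val = "rr"  ["rr"]
17. n13.cnt = false  [terminal]
18. n12.env = "vv"  ["vv"]
19. n12.hot = "yw"  ["yw"]
20. n8.val = "kq"  ["kq"]
21. n7.val = "rkq"  ["r" ++ C₁.val]
22. n0.env = "mrkq"  ["m" ++ C.val]
23. n0.hot = "ympvvk"  ["y" ++ A.lim]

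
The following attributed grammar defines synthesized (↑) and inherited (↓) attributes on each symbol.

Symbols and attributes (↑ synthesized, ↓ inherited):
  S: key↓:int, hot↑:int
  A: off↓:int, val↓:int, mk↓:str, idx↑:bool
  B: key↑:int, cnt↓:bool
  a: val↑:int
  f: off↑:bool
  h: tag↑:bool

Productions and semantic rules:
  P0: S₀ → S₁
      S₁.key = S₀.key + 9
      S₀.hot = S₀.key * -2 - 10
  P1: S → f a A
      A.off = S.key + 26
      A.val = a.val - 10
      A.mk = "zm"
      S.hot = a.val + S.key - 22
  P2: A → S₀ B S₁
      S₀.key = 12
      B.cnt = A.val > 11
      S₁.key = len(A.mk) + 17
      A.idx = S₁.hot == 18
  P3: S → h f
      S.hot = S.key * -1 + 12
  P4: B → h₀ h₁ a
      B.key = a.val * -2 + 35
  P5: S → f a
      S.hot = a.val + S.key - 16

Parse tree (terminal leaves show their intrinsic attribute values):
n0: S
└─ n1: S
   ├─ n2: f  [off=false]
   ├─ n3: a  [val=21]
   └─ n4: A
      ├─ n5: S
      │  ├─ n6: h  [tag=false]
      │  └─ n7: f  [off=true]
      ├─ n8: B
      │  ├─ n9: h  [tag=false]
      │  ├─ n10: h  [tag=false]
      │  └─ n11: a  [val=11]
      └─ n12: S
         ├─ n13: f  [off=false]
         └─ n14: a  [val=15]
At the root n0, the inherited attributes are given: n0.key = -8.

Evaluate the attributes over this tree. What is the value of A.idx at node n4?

true

1. n0.key = -8  [given at root]
2. n1.key = 1  [S₀.key + 9]
3. n2.off = false  [terminal]
4. n3.val = 21  [terminal]
5. n4.off = 27  [S.key + 26]
6. n4.val = 11  [a.val - 10]
7. n4.mk = "zm"  ["zm"]
8. n5.key = 12  [12]
9. n6.tag = false  [terminal]
10. n7.off = true  [terminal]
11. n5.hot = 0  [S.key * -1 + 12]
12. n8.cnt = false  [A.val > 11]
13. n9.tag = false  [terminal]
14. n10.tag = false  [terminal]
15. n11.val = 11  [terminal]
16. n8.key = 13  [a.val * -2 + 35]
17. n12.key = 19  [len(A.mk) + 17]
18. n13.off = false  [terminal]
19. n14.val = 15  [terminal]
20. n12.hot = 18  [a.val + S.key - 16]
21. n4.idx = true  [S₁.hot == 18]
22. n1.hot = 0  [a.val + S.key - 22]
23. n0.hot = 6  [S₀.key * -2 - 10]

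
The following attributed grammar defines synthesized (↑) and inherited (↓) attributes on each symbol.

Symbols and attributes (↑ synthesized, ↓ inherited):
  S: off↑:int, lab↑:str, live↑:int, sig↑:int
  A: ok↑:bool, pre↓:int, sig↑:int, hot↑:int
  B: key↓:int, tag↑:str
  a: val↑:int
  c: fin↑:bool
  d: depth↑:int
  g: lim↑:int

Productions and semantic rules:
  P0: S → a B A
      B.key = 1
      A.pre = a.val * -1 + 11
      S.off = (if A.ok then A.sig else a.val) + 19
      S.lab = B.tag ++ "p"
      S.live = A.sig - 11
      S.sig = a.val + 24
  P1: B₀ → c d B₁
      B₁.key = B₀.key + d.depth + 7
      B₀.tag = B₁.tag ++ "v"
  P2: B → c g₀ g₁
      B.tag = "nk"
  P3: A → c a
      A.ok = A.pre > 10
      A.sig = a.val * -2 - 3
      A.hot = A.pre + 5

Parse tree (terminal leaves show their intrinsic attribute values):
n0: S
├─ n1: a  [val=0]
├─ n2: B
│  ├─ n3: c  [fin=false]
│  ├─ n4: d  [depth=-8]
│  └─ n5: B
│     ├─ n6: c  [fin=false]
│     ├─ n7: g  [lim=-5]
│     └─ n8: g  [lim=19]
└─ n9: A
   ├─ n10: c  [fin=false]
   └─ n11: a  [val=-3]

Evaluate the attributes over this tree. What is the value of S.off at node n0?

1. n1.val = 0  [terminal]
2. n2.key = 1  [1]
3. n3.fin = false  [terminal]
4. n4.depth = -8  [terminal]
5. n5.key = 0  [B₀.key + d.depth + 7]
6. n6.fin = false  [terminal]
7. n7.lim = -5  [terminal]
8. n8.lim = 19  [terminal]
9. n5.tag = "nk"  ["nk"]
10. n2.tag = "nkv"  [B₁.tag ++ "v"]
11. n9.pre = 11  [a.val * -1 + 11]
12. n10.fin = false  [terminal]
13. n11.val = -3  [terminal]
14. n9.ok = true  [A.pre > 10]
15. n9.sig = 3  [a.val * -2 - 3]
16. n9.hot = 16  [A.pre + 5]
17. n0.off = 22  [(if A.ok then A.sig else a.val) + 19]
18. n0.lab = "nkvp"  [B.tag ++ "p"]
19. n0.live = -8  [A.sig - 11]
20. n0.sig = 24  [a.val + 24]

22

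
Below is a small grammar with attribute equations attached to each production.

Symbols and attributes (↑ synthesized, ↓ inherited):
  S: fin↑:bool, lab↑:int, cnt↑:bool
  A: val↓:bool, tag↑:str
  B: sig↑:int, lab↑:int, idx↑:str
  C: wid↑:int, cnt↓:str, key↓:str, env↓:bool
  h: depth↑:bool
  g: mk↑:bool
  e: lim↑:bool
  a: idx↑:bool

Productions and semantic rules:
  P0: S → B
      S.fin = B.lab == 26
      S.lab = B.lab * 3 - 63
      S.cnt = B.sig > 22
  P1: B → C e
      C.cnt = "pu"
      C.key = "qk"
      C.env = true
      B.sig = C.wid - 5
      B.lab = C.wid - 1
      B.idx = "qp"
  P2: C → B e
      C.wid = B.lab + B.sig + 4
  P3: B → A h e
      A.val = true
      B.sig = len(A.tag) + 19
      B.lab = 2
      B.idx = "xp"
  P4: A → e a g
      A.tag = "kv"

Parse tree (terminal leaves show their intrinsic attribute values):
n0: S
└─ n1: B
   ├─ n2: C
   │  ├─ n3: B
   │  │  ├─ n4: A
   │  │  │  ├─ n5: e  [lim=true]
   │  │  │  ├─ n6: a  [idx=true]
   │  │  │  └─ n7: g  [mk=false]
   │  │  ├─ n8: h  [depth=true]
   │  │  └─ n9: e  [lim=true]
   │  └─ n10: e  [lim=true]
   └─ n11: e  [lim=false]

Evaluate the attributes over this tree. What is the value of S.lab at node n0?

15

1. n2.cnt = "pu"  ["pu"]
2. n2.key = "qk"  ["qk"]
3. n2.env = true  [true]
4. n4.val = true  [true]
5. n5.lim = true  [terminal]
6. n6.idx = true  [terminal]
7. n7.mk = false  [terminal]
8. n4.tag = "kv"  ["kv"]
9. n8.depth = true  [terminal]
10. n9.lim = true  [terminal]
11. n3.sig = 21  [len(A.tag) + 19]
12. n3.lab = 2  [2]
13. n3.idx = "xp"  ["xp"]
14. n10.lim = true  [terminal]
15. n2.wid = 27  [B.lab + B.sig + 4]
16. n11.lim = false  [terminal]
17. n1.sig = 22  [C.wid - 5]
18. n1.lab = 26  [C.wid - 1]
19. n1.idx = "qp"  ["qp"]
20. n0.fin = true  [B.lab == 26]
21. n0.lab = 15  [B.lab * 3 - 63]
22. n0.cnt = false  [B.sig > 22]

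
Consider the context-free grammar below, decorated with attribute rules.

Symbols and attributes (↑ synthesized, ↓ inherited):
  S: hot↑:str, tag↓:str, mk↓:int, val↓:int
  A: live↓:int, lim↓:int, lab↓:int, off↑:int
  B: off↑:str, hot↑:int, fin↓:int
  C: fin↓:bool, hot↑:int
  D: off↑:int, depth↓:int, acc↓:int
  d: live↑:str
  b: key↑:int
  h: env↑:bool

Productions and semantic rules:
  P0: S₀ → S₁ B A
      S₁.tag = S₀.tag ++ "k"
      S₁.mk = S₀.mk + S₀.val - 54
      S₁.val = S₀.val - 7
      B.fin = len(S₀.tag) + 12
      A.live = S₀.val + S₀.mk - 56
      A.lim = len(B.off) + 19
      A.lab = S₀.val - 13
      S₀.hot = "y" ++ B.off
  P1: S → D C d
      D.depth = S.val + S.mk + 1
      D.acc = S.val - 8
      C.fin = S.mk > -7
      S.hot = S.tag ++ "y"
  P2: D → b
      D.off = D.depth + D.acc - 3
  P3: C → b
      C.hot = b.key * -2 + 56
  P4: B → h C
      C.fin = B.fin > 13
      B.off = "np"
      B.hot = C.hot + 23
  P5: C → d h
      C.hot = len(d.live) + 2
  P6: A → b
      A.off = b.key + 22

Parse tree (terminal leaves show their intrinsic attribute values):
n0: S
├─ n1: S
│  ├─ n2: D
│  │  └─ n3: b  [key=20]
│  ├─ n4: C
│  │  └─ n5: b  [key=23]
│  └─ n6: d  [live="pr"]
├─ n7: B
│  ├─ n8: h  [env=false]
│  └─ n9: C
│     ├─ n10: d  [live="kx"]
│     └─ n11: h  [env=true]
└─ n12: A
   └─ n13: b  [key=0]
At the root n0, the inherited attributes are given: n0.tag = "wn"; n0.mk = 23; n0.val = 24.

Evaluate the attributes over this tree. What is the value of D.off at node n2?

17

1. n0.tag = "wn"  [given at root]
2. n0.mk = 23  [given at root]
3. n0.val = 24  [given at root]
4. n1.tag = "wnk"  [S₀.tag ++ "k"]
5. n1.mk = -7  [S₀.mk + S₀.val - 54]
6. n1.val = 17  [S₀.val - 7]
7. n2.depth = 11  [S.val + S.mk + 1]
8. n2.acc = 9  [S.val - 8]
9. n3.key = 20  [terminal]
10. n2.off = 17  [D.depth + D.acc - 3]
11. n4.fin = false  [S.mk > -7]
12. n5.key = 23  [terminal]
13. n4.hot = 10  [b.key * -2 + 56]
14. n6.live = "pr"  [terminal]
15. n1.hot = "wnky"  [S.tag ++ "y"]
16. n7.fin = 14  [len(S₀.tag) + 12]
17. n8.env = false  [terminal]
18. n9.fin = true  [B.fin > 13]
19. n10.live = "kx"  [terminal]
20. n11.env = true  [terminal]
21. n9.hot = 4  [len(d.live) + 2]
22. n7.off = "np"  ["np"]
23. n7.hot = 27  [C.hot + 23]
24. n12.live = -9  [S₀.val + S₀.mk - 56]
25. n12.lim = 21  [len(B.off) + 19]
26. n12.lab = 11  [S₀.val - 13]
27. n13.key = 0  [terminal]
28. n12.off = 22  [b.key + 22]
29. n0.hot = "ynp"  ["y" ++ B.off]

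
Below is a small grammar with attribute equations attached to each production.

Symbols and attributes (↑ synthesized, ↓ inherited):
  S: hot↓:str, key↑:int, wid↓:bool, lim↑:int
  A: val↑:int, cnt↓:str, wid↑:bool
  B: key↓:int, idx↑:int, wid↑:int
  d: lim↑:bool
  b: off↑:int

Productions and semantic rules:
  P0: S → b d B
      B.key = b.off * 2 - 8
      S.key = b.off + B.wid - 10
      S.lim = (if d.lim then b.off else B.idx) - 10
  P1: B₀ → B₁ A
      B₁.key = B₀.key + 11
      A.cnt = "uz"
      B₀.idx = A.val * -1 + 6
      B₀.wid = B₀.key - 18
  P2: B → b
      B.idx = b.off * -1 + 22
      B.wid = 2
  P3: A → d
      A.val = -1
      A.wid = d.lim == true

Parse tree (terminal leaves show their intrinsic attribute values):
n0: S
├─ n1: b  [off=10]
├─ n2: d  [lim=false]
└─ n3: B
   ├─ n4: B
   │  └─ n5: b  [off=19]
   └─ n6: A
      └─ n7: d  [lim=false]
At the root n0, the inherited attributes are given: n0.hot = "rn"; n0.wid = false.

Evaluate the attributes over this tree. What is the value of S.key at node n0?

1. n0.hot = "rn"  [given at root]
2. n0.wid = false  [given at root]
3. n1.off = 10  [terminal]
4. n2.lim = false  [terminal]
5. n3.key = 12  [b.off * 2 - 8]
6. n4.key = 23  [B₀.key + 11]
7. n5.off = 19  [terminal]
8. n4.idx = 3  [b.off * -1 + 22]
9. n4.wid = 2  [2]
10. n6.cnt = "uz"  ["uz"]
11. n7.lim = false  [terminal]
12. n6.val = -1  [-1]
13. n6.wid = false  [d.lim == true]
14. n3.idx = 7  [A.val * -1 + 6]
15. n3.wid = -6  [B₀.key - 18]
16. n0.key = -6  [b.off + B.wid - 10]
17. n0.lim = -3  [(if d.lim then b.off else B.idx) - 10]

-6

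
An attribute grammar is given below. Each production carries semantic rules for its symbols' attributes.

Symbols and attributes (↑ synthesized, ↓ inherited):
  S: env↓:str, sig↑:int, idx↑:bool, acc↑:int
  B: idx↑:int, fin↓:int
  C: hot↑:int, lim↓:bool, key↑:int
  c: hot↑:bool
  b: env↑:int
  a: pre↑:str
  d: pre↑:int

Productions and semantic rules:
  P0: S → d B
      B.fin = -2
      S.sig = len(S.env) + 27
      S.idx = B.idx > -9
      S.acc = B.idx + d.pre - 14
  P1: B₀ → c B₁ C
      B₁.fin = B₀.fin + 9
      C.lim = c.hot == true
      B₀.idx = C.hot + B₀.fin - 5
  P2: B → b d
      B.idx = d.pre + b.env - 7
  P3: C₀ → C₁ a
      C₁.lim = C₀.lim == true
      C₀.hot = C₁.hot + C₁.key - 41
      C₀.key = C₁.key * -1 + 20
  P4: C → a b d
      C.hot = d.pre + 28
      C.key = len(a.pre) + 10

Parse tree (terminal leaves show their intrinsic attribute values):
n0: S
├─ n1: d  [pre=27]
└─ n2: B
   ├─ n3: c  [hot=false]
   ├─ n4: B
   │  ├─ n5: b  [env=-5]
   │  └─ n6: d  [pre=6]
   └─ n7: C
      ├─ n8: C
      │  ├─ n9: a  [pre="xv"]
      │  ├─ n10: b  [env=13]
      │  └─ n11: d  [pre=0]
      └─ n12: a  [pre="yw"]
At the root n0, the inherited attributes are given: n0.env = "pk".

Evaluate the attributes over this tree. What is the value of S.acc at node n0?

1. n0.env = "pk"  [given at root]
2. n1.pre = 27  [terminal]
3. n2.fin = -2  [-2]
4. n3.hot = false  [terminal]
5. n4.fin = 7  [B₀.fin + 9]
6. n5.env = -5  [terminal]
7. n6.pre = 6  [terminal]
8. n4.idx = -6  [d.pre + b.env - 7]
9. n7.lim = false  [c.hot == true]
10. n8.lim = false  [C₀.lim == true]
11. n9.pre = "xv"  [terminal]
12. n10.env = 13  [terminal]
13. n11.pre = 0  [terminal]
14. n8.hot = 28  [d.pre + 28]
15. n8.key = 12  [len(a.pre) + 10]
16. n12.pre = "yw"  [terminal]
17. n7.hot = -1  [C₁.hot + C₁.key - 41]
18. n7.key = 8  [C₁.key * -1 + 20]
19. n2.idx = -8  [C.hot + B₀.fin - 5]
20. n0.sig = 29  [len(S.env) + 27]
21. n0.idx = true  [B.idx > -9]
22. n0.acc = 5  [B.idx + d.pre - 14]

5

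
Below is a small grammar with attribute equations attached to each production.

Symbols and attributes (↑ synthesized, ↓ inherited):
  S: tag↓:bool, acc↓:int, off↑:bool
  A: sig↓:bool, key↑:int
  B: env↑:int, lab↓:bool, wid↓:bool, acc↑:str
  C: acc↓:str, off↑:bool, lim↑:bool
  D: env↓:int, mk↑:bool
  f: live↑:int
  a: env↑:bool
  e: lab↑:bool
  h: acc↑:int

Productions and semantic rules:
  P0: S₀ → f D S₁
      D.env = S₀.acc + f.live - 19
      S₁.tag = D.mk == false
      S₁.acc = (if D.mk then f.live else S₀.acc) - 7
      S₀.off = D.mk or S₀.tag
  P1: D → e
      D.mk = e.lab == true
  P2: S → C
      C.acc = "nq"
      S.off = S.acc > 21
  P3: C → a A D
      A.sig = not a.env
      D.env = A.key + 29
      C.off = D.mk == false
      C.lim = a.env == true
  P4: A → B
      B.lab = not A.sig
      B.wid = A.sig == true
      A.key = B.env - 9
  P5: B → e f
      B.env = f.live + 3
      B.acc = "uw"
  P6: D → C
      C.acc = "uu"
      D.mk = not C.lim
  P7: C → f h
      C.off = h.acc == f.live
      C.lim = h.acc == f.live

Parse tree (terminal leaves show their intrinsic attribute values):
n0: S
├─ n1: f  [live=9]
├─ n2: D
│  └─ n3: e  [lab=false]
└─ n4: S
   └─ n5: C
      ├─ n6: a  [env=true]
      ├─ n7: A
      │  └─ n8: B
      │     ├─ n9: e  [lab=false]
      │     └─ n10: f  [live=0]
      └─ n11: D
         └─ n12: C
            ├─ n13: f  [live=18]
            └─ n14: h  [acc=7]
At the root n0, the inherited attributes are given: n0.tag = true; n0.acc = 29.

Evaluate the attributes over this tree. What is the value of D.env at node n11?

1. n0.tag = true  [given at root]
2. n0.acc = 29  [given at root]
3. n1.live = 9  [terminal]
4. n2.env = 19  [S₀.acc + f.live - 19]
5. n3.lab = false  [terminal]
6. n2.mk = false  [e.lab == true]
7. n4.tag = true  [D.mk == false]
8. n4.acc = 22  [(if D.mk then f.live else S₀.acc) - 7]
9. n5.acc = "nq"  ["nq"]
10. n6.env = true  [terminal]
11. n7.sig = false  [not a.env]
12. n8.lab = true  [not A.sig]
13. n8.wid = false  [A.sig == true]
14. n9.lab = false  [terminal]
15. n10.live = 0  [terminal]
16. n8.env = 3  [f.live + 3]
17. n8.acc = "uw"  ["uw"]
18. n7.key = -6  [B.env - 9]
19. n11.env = 23  [A.key + 29]
20. n12.acc = "uu"  ["uu"]
21. n13.live = 18  [terminal]
22. n14.acc = 7  [terminal]
23. n12.off = false  [h.acc == f.live]
24. n12.lim = false  [h.acc == f.live]
25. n11.mk = true  [not C.lim]
26. n5.off = false  [D.mk == false]
27. n5.lim = true  [a.env == true]
28. n4.off = true  [S.acc > 21]
29. n0.off = true  [D.mk or S₀.tag]

23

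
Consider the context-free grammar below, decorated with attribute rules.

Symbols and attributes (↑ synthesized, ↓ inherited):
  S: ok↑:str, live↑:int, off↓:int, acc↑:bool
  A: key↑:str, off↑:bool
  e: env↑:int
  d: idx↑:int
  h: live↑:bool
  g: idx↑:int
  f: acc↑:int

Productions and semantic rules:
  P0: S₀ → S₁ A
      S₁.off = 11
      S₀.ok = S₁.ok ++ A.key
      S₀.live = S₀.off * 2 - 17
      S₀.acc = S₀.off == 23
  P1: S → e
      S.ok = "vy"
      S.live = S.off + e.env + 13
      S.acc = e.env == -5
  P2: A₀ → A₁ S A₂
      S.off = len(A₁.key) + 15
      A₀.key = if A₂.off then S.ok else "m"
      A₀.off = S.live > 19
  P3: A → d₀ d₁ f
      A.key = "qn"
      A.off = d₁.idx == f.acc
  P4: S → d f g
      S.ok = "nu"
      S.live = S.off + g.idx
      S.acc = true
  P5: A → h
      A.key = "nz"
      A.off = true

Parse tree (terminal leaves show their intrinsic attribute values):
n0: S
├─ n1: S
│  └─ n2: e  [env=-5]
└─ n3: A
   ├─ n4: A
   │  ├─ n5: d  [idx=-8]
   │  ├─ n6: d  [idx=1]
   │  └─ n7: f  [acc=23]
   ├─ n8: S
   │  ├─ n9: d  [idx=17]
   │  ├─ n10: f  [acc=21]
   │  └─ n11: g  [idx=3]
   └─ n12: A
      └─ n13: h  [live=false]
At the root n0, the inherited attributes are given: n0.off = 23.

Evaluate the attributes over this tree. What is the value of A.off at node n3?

1. n0.off = 23  [given at root]
2. n1.off = 11  [11]
3. n2.env = -5  [terminal]
4. n1.ok = "vy"  ["vy"]
5. n1.live = 19  [S.off + e.env + 13]
6. n1.acc = true  [e.env == -5]
7. n5.idx = -8  [terminal]
8. n6.idx = 1  [terminal]
9. n7.acc = 23  [terminal]
10. n4.key = "qn"  ["qn"]
11. n4.off = false  [d₁.idx == f.acc]
12. n8.off = 17  [len(A₁.key) + 15]
13. n9.idx = 17  [terminal]
14. n10.acc = 21  [terminal]
15. n11.idx = 3  [terminal]
16. n8.ok = "nu"  ["nu"]
17. n8.live = 20  [S.off + g.idx]
18. n8.acc = true  [true]
19. n13.live = false  [terminal]
20. n12.key = "nz"  ["nz"]
21. n12.off = true  [true]
22. n3.key = "nu"  [if A₂.off then S.ok else "m"]
23. n3.off = true  [S.live > 19]
24. n0.ok = "vynu"  [S₁.ok ++ A.key]
25. n0.live = 29  [S₀.off * 2 - 17]
26. n0.acc = true  [S₀.off == 23]

true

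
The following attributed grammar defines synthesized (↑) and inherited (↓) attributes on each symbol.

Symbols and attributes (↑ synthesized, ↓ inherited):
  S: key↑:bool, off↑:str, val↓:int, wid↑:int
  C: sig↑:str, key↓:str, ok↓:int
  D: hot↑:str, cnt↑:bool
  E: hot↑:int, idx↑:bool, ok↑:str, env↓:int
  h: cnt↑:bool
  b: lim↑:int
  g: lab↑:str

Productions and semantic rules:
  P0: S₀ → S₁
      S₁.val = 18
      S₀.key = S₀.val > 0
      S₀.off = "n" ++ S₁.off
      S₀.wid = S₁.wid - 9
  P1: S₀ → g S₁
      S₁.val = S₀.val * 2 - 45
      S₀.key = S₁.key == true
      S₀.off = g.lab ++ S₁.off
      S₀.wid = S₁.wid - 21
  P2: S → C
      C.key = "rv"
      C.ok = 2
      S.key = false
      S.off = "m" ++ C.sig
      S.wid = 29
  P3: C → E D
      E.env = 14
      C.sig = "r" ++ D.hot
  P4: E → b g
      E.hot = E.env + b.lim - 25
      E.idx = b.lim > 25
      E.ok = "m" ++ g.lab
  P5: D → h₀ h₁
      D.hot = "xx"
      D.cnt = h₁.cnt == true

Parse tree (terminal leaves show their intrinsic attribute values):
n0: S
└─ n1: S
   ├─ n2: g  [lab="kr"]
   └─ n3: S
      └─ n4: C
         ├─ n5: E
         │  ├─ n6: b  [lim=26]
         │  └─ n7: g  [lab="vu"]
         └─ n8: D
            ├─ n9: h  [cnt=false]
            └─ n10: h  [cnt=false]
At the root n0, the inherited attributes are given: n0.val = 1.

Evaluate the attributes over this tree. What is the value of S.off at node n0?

"nkrmrxx"

1. n0.val = 1  [given at root]
2. n1.val = 18  [18]
3. n2.lab = "kr"  [terminal]
4. n3.val = -9  [S₀.val * 2 - 45]
5. n4.key = "rv"  ["rv"]
6. n4.ok = 2  [2]
7. n5.env = 14  [14]
8. n6.lim = 26  [terminal]
9. n7.lab = "vu"  [terminal]
10. n5.hot = 15  [E.env + b.lim - 25]
11. n5.idx = true  [b.lim > 25]
12. n5.ok = "mvu"  ["m" ++ g.lab]
13. n9.cnt = false  [terminal]
14. n10.cnt = false  [terminal]
15. n8.hot = "xx"  ["xx"]
16. n8.cnt = false  [h₁.cnt == true]
17. n4.sig = "rxx"  ["r" ++ D.hot]
18. n3.key = false  [false]
19. n3.off = "mrxx"  ["m" ++ C.sig]
20. n3.wid = 29  [29]
21. n1.key = false  [S₁.key == true]
22. n1.off = "krmrxx"  [g.lab ++ S₁.off]
23. n1.wid = 8  [S₁.wid - 21]
24. n0.key = true  [S₀.val > 0]
25. n0.off = "nkrmrxx"  ["n" ++ S₁.off]
26. n0.wid = -1  [S₁.wid - 9]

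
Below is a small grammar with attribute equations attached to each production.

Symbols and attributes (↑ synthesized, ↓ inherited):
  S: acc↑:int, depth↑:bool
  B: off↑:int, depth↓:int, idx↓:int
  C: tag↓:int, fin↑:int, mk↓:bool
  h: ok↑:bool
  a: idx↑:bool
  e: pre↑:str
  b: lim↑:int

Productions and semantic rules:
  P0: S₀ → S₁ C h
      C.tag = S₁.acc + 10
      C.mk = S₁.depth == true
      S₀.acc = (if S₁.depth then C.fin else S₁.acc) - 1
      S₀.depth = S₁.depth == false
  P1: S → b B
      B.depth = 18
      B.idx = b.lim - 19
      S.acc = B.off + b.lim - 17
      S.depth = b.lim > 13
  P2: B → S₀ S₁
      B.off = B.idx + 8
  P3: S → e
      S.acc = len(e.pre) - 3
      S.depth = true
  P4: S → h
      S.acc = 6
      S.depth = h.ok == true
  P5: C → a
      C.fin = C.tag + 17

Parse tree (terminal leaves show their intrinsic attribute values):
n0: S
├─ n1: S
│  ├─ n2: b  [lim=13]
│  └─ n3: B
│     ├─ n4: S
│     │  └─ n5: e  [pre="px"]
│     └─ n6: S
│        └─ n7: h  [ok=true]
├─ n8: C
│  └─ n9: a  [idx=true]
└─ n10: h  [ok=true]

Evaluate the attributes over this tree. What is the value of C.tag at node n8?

1. n2.lim = 13  [terminal]
2. n3.depth = 18  [18]
3. n3.idx = -6  [b.lim - 19]
4. n5.pre = "px"  [terminal]
5. n4.acc = -1  [len(e.pre) - 3]
6. n4.depth = true  [true]
7. n7.ok = true  [terminal]
8. n6.acc = 6  [6]
9. n6.depth = true  [h.ok == true]
10. n3.off = 2  [B.idx + 8]
11. n1.acc = -2  [B.off + b.lim - 17]
12. n1.depth = false  [b.lim > 13]
13. n8.tag = 8  [S₁.acc + 10]
14. n8.mk = false  [S₁.depth == true]
15. n9.idx = true  [terminal]
16. n8.fin = 25  [C.tag + 17]
17. n10.ok = true  [terminal]
18. n0.acc = -3  [(if S₁.depth then C.fin else S₁.acc) - 1]
19. n0.depth = true  [S₁.depth == false]

8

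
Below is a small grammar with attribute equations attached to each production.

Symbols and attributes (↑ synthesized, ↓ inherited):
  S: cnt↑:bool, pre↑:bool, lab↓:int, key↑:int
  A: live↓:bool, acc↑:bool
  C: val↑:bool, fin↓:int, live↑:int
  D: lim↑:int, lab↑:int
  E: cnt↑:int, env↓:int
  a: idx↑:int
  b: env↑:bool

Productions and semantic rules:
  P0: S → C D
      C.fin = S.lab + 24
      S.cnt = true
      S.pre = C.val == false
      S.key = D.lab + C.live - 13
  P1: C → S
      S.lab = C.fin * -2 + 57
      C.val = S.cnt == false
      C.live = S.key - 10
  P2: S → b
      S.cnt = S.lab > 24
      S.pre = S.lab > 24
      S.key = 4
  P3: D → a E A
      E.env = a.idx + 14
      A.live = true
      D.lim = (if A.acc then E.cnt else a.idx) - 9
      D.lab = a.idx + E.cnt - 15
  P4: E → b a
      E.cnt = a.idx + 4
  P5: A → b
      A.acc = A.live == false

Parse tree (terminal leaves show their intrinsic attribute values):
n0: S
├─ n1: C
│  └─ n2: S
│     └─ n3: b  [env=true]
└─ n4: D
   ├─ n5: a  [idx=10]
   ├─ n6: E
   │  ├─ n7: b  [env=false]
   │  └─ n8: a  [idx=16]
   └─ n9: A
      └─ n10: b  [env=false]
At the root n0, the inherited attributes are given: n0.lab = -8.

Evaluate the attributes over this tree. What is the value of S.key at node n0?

-4

1. n0.lab = -8  [given at root]
2. n1.fin = 16  [S.lab + 24]
3. n2.lab = 25  [C.fin * -2 + 57]
4. n3.env = true  [terminal]
5. n2.cnt = true  [S.lab > 24]
6. n2.pre = true  [S.lab > 24]
7. n2.key = 4  [4]
8. n1.val = false  [S.cnt == false]
9. n1.live = -6  [S.key - 10]
10. n5.idx = 10  [terminal]
11. n6.env = 24  [a.idx + 14]
12. n7.env = false  [terminal]
13. n8.idx = 16  [terminal]
14. n6.cnt = 20  [a.idx + 4]
15. n9.live = true  [true]
16. n10.env = false  [terminal]
17. n9.acc = false  [A.live == false]
18. n4.lim = 1  [(if A.acc then E.cnt else a.idx) - 9]
19. n4.lab = 15  [a.idx + E.cnt - 15]
20. n0.cnt = true  [true]
21. n0.pre = true  [C.val == false]
22. n0.key = -4  [D.lab + C.live - 13]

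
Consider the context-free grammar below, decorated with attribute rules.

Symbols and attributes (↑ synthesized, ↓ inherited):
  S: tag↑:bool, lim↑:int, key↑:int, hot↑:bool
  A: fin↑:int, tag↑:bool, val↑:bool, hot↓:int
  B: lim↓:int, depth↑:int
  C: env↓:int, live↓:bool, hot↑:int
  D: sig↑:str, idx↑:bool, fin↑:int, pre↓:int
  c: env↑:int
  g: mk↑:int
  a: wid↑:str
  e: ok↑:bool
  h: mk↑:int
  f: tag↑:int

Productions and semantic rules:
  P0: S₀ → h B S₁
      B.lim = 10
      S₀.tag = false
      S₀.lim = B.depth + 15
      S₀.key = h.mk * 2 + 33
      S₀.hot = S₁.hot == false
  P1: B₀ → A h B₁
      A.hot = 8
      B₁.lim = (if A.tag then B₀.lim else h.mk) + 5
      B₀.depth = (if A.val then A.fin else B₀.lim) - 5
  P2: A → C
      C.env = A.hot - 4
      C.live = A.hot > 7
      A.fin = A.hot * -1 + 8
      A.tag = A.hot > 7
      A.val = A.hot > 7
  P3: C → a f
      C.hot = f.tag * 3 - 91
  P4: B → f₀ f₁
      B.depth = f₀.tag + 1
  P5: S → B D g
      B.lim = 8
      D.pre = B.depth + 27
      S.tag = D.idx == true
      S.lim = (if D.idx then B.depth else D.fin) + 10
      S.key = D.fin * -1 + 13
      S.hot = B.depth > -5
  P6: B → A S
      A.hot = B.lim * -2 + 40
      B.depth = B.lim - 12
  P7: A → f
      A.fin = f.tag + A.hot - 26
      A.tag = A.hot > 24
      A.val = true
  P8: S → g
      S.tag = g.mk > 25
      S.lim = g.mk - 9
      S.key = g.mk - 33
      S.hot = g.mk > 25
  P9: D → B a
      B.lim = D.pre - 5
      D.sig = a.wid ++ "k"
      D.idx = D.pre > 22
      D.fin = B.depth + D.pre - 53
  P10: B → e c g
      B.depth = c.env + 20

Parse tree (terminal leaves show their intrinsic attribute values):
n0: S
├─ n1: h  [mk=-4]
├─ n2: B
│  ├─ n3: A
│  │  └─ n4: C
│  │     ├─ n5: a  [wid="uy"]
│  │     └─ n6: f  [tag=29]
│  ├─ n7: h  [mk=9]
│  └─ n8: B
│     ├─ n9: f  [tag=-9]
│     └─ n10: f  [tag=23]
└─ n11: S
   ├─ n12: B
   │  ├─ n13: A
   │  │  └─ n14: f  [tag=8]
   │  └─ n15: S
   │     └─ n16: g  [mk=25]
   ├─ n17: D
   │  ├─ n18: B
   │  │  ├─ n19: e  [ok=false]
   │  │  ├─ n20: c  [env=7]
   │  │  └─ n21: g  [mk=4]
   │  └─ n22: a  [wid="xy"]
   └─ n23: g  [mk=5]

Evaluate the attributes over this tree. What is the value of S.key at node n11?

1. n1.mk = -4  [terminal]
2. n2.lim = 10  [10]
3. n3.hot = 8  [8]
4. n4.env = 4  [A.hot - 4]
5. n4.live = true  [A.hot > 7]
6. n5.wid = "uy"  [terminal]
7. n6.tag = 29  [terminal]
8. n4.hot = -4  [f.tag * 3 - 91]
9. n3.fin = 0  [A.hot * -1 + 8]
10. n3.tag = true  [A.hot > 7]
11. n3.val = true  [A.hot > 7]
12. n7.mk = 9  [terminal]
13. n8.lim = 15  [(if A.tag then B₀.lim else h.mk) + 5]
14. n9.tag = -9  [terminal]
15. n10.tag = 23  [terminal]
16. n8.depth = -8  [f₀.tag + 1]
17. n2.depth = -5  [(if A.val then A.fin else B₀.lim) - 5]
18. n12.lim = 8  [8]
19. n13.hot = 24  [B.lim * -2 + 40]
20. n14.tag = 8  [terminal]
21. n13.fin = 6  [f.tag + A.hot - 26]
22. n13.tag = false  [A.hot > 24]
23. n13.val = true  [true]
24. n16.mk = 25  [terminal]
25. n15.tag = false  [g.mk > 25]
26. n15.lim = 16  [g.mk - 9]
27. n15.key = -8  [g.mk - 33]
28. n15.hot = false  [g.mk > 25]
29. n12.depth = -4  [B.lim - 12]
30. n17.pre = 23  [B.depth + 27]
31. n18.lim = 18  [D.pre - 5]
32. n19.ok = false  [terminal]
33. n20.env = 7  [terminal]
34. n21.mk = 4  [terminal]
35. n18.depth = 27  [c.env + 20]
36. n22.wid = "xy"  [terminal]
37. n17.sig = "xyk"  [a.wid ++ "k"]
38. n17.idx = true  [D.pre > 22]
39. n17.fin = -3  [B.depth + D.pre - 53]
40. n23.mk = 5  [terminal]
41. n11.tag = true  [D.idx == true]
42. n11.lim = 6  [(if D.idx then B.depth else D.fin) + 10]
43. n11.key = 16  [D.fin * -1 + 13]
44. n11.hot = true  [B.depth > -5]
45. n0.tag = false  [false]
46. n0.lim = 10  [B.depth + 15]
47. n0.key = 25  [h.mk * 2 + 33]
48. n0.hot = false  [S₁.hot == false]

16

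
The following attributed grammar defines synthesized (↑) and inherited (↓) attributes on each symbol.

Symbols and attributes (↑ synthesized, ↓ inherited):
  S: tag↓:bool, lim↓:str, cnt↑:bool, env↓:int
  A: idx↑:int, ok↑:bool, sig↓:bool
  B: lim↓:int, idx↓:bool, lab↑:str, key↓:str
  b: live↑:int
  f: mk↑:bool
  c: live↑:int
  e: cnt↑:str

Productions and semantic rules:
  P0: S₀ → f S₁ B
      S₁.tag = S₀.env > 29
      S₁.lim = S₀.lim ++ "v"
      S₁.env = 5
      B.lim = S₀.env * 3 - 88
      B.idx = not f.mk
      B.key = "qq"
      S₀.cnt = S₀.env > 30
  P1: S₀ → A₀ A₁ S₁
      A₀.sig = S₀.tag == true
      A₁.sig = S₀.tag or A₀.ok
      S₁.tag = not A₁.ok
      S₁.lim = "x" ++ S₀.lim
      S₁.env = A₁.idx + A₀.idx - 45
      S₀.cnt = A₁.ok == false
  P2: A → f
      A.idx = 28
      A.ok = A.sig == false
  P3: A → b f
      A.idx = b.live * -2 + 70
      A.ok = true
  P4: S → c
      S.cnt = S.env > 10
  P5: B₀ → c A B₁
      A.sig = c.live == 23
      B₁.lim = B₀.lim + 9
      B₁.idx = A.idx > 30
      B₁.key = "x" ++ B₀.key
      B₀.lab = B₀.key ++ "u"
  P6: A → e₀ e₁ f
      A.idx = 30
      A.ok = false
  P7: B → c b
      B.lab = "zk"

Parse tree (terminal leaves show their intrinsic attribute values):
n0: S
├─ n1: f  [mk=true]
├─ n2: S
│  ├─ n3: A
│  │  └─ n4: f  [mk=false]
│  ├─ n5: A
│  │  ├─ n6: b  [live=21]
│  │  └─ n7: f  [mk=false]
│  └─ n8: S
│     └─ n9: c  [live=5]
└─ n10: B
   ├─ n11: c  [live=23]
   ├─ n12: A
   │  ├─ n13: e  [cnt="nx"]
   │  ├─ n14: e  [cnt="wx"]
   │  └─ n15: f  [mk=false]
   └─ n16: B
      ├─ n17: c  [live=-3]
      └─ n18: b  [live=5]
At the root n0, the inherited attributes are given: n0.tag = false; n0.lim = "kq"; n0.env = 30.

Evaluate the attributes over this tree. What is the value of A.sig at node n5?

true

1. n0.tag = false  [given at root]
2. n0.lim = "kq"  [given at root]
3. n0.env = 30  [given at root]
4. n1.mk = true  [terminal]
5. n2.tag = true  [S₀.env > 29]
6. n2.lim = "kqv"  [S₀.lim ++ "v"]
7. n2.env = 5  [5]
8. n3.sig = true  [S₀.tag == true]
9. n4.mk = false  [terminal]
10. n3.idx = 28  [28]
11. n3.ok = false  [A.sig == false]
12. n5.sig = true  [S₀.tag or A₀.ok]
13. n6.live = 21  [terminal]
14. n7.mk = false  [terminal]
15. n5.idx = 28  [b.live * -2 + 70]
16. n5.ok = true  [true]
17. n8.tag = false  [not A₁.ok]
18. n8.lim = "xkqv"  ["x" ++ S₀.lim]
19. n8.env = 11  [A₁.idx + A₀.idx - 45]
20. n9.live = 5  [terminal]
21. n8.cnt = true  [S.env > 10]
22. n2.cnt = false  [A₁.ok == false]
23. n10.lim = 2  [S₀.env * 3 - 88]
24. n10.idx = false  [not f.mk]
25. n10.key = "qq"  ["qq"]
26. n11.live = 23  [terminal]
27. n12.sig = true  [c.live == 23]
28. n13.cnt = "nx"  [terminal]
29. n14.cnt = "wx"  [terminal]
30. n15.mk = false  [terminal]
31. n12.idx = 30  [30]
32. n12.ok = false  [false]
33. n16.lim = 11  [B₀.lim + 9]
34. n16.idx = false  [A.idx > 30]
35. n16.key = "xqq"  ["x" ++ B₀.key]
36. n17.live = -3  [terminal]
37. n18.live = 5  [terminal]
38. n16.lab = "zk"  ["zk"]
39. n10.lab = "qqu"  [B₀.key ++ "u"]
40. n0.cnt = false  [S₀.env > 30]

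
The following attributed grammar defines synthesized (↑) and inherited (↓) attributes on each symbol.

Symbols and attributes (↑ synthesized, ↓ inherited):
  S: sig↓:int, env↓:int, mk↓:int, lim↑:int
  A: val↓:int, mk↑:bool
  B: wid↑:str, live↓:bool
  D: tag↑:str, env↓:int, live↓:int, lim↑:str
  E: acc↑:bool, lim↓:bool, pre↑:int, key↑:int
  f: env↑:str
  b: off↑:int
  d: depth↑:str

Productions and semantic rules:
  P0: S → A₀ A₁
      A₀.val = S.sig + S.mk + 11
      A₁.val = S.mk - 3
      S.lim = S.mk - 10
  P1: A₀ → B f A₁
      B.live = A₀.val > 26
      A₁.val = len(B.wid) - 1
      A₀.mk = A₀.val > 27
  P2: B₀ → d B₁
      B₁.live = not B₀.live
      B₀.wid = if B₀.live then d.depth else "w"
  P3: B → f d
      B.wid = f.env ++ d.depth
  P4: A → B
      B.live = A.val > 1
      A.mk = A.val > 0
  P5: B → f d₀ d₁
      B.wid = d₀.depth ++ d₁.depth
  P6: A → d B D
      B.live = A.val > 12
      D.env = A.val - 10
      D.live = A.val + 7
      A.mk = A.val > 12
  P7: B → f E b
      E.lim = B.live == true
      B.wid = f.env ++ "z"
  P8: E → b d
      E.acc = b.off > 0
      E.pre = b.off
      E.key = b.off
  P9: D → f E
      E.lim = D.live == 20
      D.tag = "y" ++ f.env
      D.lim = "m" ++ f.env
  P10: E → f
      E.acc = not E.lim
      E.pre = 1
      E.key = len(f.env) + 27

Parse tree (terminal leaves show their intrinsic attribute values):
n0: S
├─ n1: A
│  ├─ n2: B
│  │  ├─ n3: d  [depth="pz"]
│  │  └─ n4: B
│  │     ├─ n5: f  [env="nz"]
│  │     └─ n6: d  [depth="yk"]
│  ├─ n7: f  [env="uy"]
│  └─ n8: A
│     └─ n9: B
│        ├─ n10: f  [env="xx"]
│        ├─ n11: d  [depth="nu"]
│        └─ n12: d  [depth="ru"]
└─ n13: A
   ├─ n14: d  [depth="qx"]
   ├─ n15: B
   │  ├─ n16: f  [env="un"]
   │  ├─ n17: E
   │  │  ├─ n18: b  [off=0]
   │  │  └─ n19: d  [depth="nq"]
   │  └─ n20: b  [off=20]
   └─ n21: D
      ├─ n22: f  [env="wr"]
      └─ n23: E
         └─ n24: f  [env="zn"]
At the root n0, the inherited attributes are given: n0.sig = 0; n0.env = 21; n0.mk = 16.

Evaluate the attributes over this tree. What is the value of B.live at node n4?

false

1. n0.sig = 0  [given at root]
2. n0.env = 21  [given at root]
3. n0.mk = 16  [given at root]
4. n1.val = 27  [S.sig + S.mk + 11]
5. n2.live = true  [A₀.val > 26]
6. n3.depth = "pz"  [terminal]
7. n4.live = false  [not B₀.live]
8. n5.env = "nz"  [terminal]
9. n6.depth = "yk"  [terminal]
10. n4.wid = "nzyk"  [f.env ++ d.depth]
11. n2.wid = "pz"  [if B₀.live then d.depth else "w"]
12. n7.env = "uy"  [terminal]
13. n8.val = 1  [len(B.wid) - 1]
14. n9.live = false  [A.val > 1]
15. n10.env = "xx"  [terminal]
16. n11.depth = "nu"  [terminal]
17. n12.depth = "ru"  [terminal]
18. n9.wid = "nuru"  [d₀.depth ++ d₁.depth]
19. n8.mk = true  [A.val > 0]
20. n1.mk = false  [A₀.val > 27]
21. n13.val = 13  [S.mk - 3]
22. n14.depth = "qx"  [terminal]
23. n15.live = true  [A.val > 12]
24. n16.env = "un"  [terminal]
25. n17.lim = true  [B.live == true]
26. n18.off = 0  [terminal]
27. n19.depth = "nq"  [terminal]
28. n17.acc = false  [b.off > 0]
29. n17.pre = 0  [b.off]
30. n17.key = 0  [b.off]
31. n20.off = 20  [terminal]
32. n15.wid = "unz"  [f.env ++ "z"]
33. n21.env = 3  [A.val - 10]
34. n21.live = 20  [A.val + 7]
35. n22.env = "wr"  [terminal]
36. n23.lim = true  [D.live == 20]
37. n24.env = "zn"  [terminal]
38. n23.acc = false  [not E.lim]
39. n23.pre = 1  [1]
40. n23.key = 29  [len(f.env) + 27]
41. n21.tag = "ywr"  ["y" ++ f.env]
42. n21.lim = "mwr"  ["m" ++ f.env]
43. n13.mk = true  [A.val > 12]
44. n0.lim = 6  [S.mk - 10]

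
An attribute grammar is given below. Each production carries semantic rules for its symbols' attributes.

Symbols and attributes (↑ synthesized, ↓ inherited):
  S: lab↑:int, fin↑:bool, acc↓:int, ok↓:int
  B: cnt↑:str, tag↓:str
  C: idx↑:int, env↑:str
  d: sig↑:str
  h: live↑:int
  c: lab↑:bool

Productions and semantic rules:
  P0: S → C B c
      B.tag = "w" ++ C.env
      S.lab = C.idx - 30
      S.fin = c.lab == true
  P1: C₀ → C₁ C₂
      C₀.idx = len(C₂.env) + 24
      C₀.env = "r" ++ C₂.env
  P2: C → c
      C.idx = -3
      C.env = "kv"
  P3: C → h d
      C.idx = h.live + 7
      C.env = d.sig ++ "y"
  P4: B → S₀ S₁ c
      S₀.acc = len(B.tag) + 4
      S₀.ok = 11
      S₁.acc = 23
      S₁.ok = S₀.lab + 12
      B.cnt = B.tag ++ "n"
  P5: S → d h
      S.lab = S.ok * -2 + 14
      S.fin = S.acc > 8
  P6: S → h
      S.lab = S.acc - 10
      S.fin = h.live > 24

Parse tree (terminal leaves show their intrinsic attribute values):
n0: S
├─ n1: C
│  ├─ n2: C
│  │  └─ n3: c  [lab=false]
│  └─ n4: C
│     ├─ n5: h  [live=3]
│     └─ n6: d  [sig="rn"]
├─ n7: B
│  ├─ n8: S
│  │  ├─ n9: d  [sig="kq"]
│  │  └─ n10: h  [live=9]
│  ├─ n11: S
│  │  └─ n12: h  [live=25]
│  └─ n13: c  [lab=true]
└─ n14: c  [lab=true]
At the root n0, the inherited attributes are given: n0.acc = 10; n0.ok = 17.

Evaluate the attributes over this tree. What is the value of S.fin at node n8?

1. n0.acc = 10  [given at root]
2. n0.ok = 17  [given at root]
3. n3.lab = false  [terminal]
4. n2.idx = -3  [-3]
5. n2.env = "kv"  ["kv"]
6. n5.live = 3  [terminal]
7. n6.sig = "rn"  [terminal]
8. n4.idx = 10  [h.live + 7]
9. n4.env = "rny"  [d.sig ++ "y"]
10. n1.idx = 27  [len(C₂.env) + 24]
11. n1.env = "rrny"  ["r" ++ C₂.env]
12. n7.tag = "wrrny"  ["w" ++ C.env]
13. n8.acc = 9  [len(B.tag) + 4]
14. n8.ok = 11  [11]
15. n9.sig = "kq"  [terminal]
16. n10.live = 9  [terminal]
17. n8.lab = -8  [S.ok * -2 + 14]
18. n8.fin = true  [S.acc > 8]
19. n11.acc = 23  [23]
20. n11.ok = 4  [S₀.lab + 12]
21. n12.live = 25  [terminal]
22. n11.lab = 13  [S.acc - 10]
23. n11.fin = true  [h.live > 24]
24. n13.lab = true  [terminal]
25. n7.cnt = "wrrnyn"  [B.tag ++ "n"]
26. n14.lab = true  [terminal]
27. n0.lab = -3  [C.idx - 30]
28. n0.fin = true  [c.lab == true]

true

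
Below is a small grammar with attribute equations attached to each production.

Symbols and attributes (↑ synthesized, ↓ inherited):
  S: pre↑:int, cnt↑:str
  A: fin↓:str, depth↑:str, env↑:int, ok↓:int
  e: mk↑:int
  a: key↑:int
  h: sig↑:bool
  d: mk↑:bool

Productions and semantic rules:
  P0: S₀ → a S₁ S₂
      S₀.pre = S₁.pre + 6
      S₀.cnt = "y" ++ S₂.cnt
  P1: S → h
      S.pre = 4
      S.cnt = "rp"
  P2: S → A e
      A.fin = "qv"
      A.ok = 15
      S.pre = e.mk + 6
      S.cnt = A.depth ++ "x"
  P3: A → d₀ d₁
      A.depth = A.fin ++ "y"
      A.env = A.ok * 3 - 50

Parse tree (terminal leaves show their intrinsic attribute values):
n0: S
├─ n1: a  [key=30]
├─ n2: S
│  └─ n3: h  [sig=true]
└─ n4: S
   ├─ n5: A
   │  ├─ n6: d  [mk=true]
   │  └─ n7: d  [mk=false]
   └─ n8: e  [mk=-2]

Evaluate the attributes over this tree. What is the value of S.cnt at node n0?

"yqvyx"

1. n1.key = 30  [terminal]
2. n3.sig = true  [terminal]
3. n2.pre = 4  [4]
4. n2.cnt = "rp"  ["rp"]
5. n5.fin = "qv"  ["qv"]
6. n5.ok = 15  [15]
7. n6.mk = true  [terminal]
8. n7.mk = false  [terminal]
9. n5.depth = "qvy"  [A.fin ++ "y"]
10. n5.env = -5  [A.ok * 3 - 50]
11. n8.mk = -2  [terminal]
12. n4.pre = 4  [e.mk + 6]
13. n4.cnt = "qvyx"  [A.depth ++ "x"]
14. n0.pre = 10  [S₁.pre + 6]
15. n0.cnt = "yqvyx"  ["y" ++ S₂.cnt]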